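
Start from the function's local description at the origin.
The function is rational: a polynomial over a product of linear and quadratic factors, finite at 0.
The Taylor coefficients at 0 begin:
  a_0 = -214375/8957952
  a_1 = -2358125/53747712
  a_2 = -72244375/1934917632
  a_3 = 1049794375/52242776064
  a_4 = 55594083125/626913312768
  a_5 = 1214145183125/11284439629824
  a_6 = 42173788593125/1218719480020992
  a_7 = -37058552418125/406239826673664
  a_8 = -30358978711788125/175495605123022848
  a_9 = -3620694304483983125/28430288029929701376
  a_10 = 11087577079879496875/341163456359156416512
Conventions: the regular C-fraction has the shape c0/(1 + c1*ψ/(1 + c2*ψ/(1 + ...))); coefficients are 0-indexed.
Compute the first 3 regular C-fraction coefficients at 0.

The regular C-fraction coefficients are [-214375/8957952, -11/6, 389/396].

Taylor coefficients (read off): a_0 = -214375/8957952, a_1 = -2358125/53747712, a_2 = -72244375/1934917632.
c0 = a_0 = -214375/8957952. Peel one level at a time: if S = 1 + c*ψ/S' with S'(0) = 1, then c is the ψ-coefficient of S and S' = c*ψ/(S - 1).
S_1 = c0/f = 1 + (-11/6)*ψ + (389/216)*ψ^2 + ...; c1 = -11/6.
S_2 = c1*ψ/(S_1 - 1) = 1 + (389/396)*ψ + ...; c2 = 389/396.


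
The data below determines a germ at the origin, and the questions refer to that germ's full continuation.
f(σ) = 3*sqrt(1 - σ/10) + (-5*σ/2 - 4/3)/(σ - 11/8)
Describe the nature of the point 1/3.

Denominator factors: σ - 11/8 = -25/24 at σ = 1/3 — none vanishes.
Branch term sqrt(1 - σ/(10)): argument at 1/3 is 29/30, nonzero, so 1/3 is not its branch point (a point on a principal cut is still regular for the continued germ).
So the germ continues analytically to 1/3.

The point is a regular point.


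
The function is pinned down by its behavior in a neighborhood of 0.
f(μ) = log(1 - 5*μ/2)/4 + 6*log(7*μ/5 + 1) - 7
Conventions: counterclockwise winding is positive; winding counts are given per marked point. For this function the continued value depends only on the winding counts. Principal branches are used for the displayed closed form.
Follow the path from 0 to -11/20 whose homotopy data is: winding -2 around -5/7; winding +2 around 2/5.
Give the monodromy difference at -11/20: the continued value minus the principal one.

The rational part is single-valued and drops out of the difference; each branch term changes only by its own monodromy.
(6)*log(1 - μ/(-5/7)): each positive loop around -5/7 adds 2*pi*i to the log, so winding -2 contributes (6)*(-2)*2*pi*i = -(24)*pi*i.
(1/4)*log(1 - μ/(2/5)): each positive loop around 2/5 adds 2*pi*i to the log, so winding +2 contributes (1/4)*(2)*2*pi*i = pi*i.
Summing the contributions at μ = -11/20 gives -(23)*pi*i.

Continued minus principal equals -(23)*pi*i.


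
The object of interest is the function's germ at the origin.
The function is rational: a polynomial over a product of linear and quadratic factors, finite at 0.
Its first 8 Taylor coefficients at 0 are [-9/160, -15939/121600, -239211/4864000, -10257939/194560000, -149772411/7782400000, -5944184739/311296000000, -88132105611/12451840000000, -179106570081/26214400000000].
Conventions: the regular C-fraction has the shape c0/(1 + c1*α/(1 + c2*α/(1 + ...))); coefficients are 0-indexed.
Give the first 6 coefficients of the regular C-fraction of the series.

The regular C-fraction coefficients are [-9/160, -1771/760, 9398/4807, 2225869/16643858, 1981645017/7706895686, -28194/117151].


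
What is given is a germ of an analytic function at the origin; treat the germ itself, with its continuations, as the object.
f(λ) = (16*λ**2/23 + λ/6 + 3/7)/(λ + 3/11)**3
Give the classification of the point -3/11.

The point is a pole of order 3.

The denominator factor λ + 3/11 vanishes at -3/11 and appears to the power 3; the numerator there equals 16943/38962, nonzero, and no other factor vanishes.
Hence a pole whose order is the multiplicity, 3.


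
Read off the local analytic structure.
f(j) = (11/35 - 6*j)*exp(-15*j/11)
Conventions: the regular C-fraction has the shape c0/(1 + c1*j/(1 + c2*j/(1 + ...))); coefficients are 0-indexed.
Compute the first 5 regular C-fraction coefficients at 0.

Taylor coefficients (expand at 0): a_0 = 11/35, a_1 = -45/7, a_2 = 1305/154, a_3 = -9675/1694, a_4 = 192375/74536.
c0 = a_0 = 11/35. Peel one level at a time: if S = 1 + c*j/S' with S'(0) = 1, then c is the j-coefficient of S and S' = c*j/(S - 1).
S_1 = c0/f = 1 + (225/11)*j + (94725/242)*j^2 + ...; c1 = 225/11.
S_2 = c1*j/(S_1 - 1) = 1 + (-421/22)*j + (411/484)*j^2 + ...; c2 = -421/22.
S_3 = c2*j/(S_2 - 1) = 1 + (411/9262)*j + (1736725/85784644)*j^2 + ...; c3 = 411/9262.
S_4 = c3*j/(S_3 - 1) = 1 + (-1736725/3806682)*j + ...; c4 = -1736725/3806682.

The regular C-fraction coefficients are [11/35, 225/11, -421/22, 411/9262, -1736725/3806682].


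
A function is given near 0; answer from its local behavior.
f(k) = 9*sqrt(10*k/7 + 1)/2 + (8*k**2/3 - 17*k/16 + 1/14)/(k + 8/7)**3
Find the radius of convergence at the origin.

The radius of convergence is 7/10.

Denominator factor (k + 8/7)^3: pole of order 3 at -8/7, modulus 8/7.
Branch term (9/2)*sqrt(1 - k/(-7/10)): its argument vanishes at k = -7/10, a square-root branch point, modulus 7/10.
The radius of convergence is the smallest modulus among the singular points: 7/10.


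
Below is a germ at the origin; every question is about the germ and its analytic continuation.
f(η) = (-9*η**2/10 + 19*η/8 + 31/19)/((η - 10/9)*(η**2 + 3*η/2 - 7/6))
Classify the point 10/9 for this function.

The denominator factor η - 10/9 vanishes at 10/9 and appears to the power 1; the numerator there equals 2161/684, nonzero, and no other factor vanishes.
Hence a pole whose order is the multiplicity, 1.

The point is a pole of order 1.


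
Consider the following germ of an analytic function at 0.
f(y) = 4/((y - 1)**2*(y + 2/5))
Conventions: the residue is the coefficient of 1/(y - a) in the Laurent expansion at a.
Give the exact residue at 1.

The residue is -100/49.

At the order-2 pole 1 set g(y) = (y - (1))^2*f(y) = 4/(y + 2/5).
Order-2 pole: residue = g'(a); g'(1) = -100/49, so the residue is -100/49.


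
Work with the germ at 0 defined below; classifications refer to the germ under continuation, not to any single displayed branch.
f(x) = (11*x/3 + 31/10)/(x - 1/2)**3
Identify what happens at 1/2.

The denominator factor x - 1/2 vanishes at 1/2 and appears to the power 3; the numerator there equals 74/15, nonzero, and no other factor vanishes.
Hence a pole whose order is the multiplicity, 3.

The point is a pole of order 3.


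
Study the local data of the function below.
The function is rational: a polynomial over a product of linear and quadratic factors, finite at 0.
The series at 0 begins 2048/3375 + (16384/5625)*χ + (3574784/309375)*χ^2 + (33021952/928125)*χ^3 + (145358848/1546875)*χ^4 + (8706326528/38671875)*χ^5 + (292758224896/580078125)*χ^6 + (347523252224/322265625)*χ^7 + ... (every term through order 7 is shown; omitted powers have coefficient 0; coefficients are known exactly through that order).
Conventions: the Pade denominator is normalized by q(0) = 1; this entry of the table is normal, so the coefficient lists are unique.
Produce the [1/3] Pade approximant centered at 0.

Taylor coefficients needed (read off): a_0 = 2048/3375, a_1 = 16384/5625, a_2 = 3574784/309375, a_3 = 33021952/928125, a_4 = 145358848/1546875.
Write the denominator as Q(χ) = 1 + q1*χ + q2*χ^2 + q3*χ^3. Requiring Q*f - P = O(χ^5) with deg P <= 1 kills the coefficients of χ^2..χ^4 in Q*f:
  χ^2: a_2 + q1*a_1 + q2*a_0 = 0, i.e. 3574784/309375 + (16384/5625)*q1 + (2048/3375)*q2 = 0.
  χ^3: a_3 + q1*a_2 + q2*a_1 + q3*a_0 = 0, i.e. 33021952/928125 + (3574784/309375)*q1 + (16384/5625)*q2 + (2048/3375)*q3 = 0.
  χ^4: a_4 + q1*a_3 + q2*a_2 + q3*a_1 = 0, i.e. 145358848/1546875 + (33021952/928125)*q1 + (3574784/309375)*q2 + (16384/5625)*q3 = 0.
Solving this linear system: q1 = -15260433/4106960, q2 = -140736/116675, q3 = 40459583737/2258828000.
The numerator is Q*f truncated at degree 1: P0 = a_0 = 2048/3375; P1 = a_1 + q1*a_0 = 844416/1283425.

The Pade approximant has numerator coefficients [2048/3375, 844416/1283425]; denominator coefficients [1, -15260433/4106960, -140736/116675, 40459583737/2258828000].


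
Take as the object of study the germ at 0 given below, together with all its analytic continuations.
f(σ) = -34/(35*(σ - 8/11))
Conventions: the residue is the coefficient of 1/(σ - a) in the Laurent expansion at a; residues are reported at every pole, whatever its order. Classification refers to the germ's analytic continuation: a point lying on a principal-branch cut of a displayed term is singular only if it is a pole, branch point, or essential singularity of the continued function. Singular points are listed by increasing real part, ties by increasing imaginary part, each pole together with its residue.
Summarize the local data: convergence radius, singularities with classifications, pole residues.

Radius of convergence at 0: 8/11.
At 8/11: a pole of order 1; residue -34/35.

Denominator factor (σ - 8/11): pole of order 1 at 8/11, modulus 8/11.
The radius of convergence is the smallest modulus among the singular points: 8/11.
At the order-1 pole 8/11 set g(σ) = (σ - (8/11))*f(σ) = -34/35.
Simple pole: residue = g(a) at a = 8/11, which is -34/35.


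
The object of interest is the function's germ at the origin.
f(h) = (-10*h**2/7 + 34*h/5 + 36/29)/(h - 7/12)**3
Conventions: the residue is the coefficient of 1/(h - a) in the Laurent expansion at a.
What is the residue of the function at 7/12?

The residue is -10/7.

At the order-3 pole 7/12 set g(h) = (h - (7/12))^3*f(h) = -10*h**2/7 + 34*h/5 + 36/29.
Order-3 pole: residue = g''(a)/2; g''(7/12) = -20/7, so the residue is -10/7.


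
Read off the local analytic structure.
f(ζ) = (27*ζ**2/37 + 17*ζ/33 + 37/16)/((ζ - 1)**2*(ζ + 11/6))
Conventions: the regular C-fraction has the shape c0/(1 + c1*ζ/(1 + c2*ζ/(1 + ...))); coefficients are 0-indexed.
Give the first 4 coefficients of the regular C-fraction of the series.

The regular C-fraction coefficients are [111/88, -2048/1221, -48923/2500608, 122312353209/3707189248].

Taylor coefficients (expand at 0): a_0 = 111/88, a_1 = 256/121, a_2 = 1414409/393976, a_3 = 10241199/2166868.
c0 = a_0 = 111/88. Peel one level at a time: if S = 1 + c*ζ/S' with S'(0) = 1, then c is the ζ-coefficient of S and S' = c*ζ/(S - 1).
S_1 = c0/f = 1 + (-2048/1221)*ζ + (-48923/1490841)*ζ^2 + ...; c1 = -2048/1221.
S_2 = c1*ζ/(S_1 - 1) = 1 + (-48923/2500608)*ζ + (40770784403/63162023936)*ζ^2 + ...; c2 = -48923/2500608.
S_3 = c2*ζ/(S_2 - 1) = 1 + (122312353209/3707189248)*ζ + ...; c3 = 122312353209/3707189248.


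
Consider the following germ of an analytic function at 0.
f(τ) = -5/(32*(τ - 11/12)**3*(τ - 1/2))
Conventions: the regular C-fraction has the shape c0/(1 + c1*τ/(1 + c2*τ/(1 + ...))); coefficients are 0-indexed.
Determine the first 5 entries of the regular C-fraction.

Taylor coefficients (expand at 0): a_0 = -540/1331, a_1 = -31320/14641, a_2 = -1155600/161051, a_3 = -34754400/1771561, a_4 = -932558400/19487171.
c0 = a_0 = -540/1331. Peel one level at a time: if S = 1 + c*τ/S' with S'(0) = 1, then c is the τ-coefficient of S and S' = c*τ/(S - 1).
S_1 = c0/f = 1 + (-58/11)*τ + (1224/121)*τ^2 + ...; c1 = -58/11.
S_2 = c1*τ/(S_1 - 1) = 1 + (612/319)*τ + (211680/101761)*τ^2 + ...; c2 = 612/319.
S_3 = c2*τ/(S_2 - 1) = 1 + (-5880/5423)*τ + (15360/34969)*τ^2 + ...; c3 = -5880/5423.
S_4 = c3*τ/(S_3 - 1) = 1 + (3712/9163)*τ + ...; c4 = 3712/9163.

The regular C-fraction coefficients are [-540/1331, -58/11, 612/319, -5880/5423, 3712/9163].


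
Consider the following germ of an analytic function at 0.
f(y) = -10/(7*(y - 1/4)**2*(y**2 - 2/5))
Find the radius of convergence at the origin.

The radius of convergence is 1/4.

Denominator factor (y - 1/4)^2: pole of order 2 at 1/4, modulus 1/4.
Denominator factor (y**2 - 2/5): discriminant 8/5, real irrational roots (1/5)*sqrt(10) and -(1/5)*sqrt(10); poles of order 1, moduli (1/5)*sqrt(10) and (1/5)*sqrt(10).
The radius of convergence is the smallest modulus among the singular points: 1/4.


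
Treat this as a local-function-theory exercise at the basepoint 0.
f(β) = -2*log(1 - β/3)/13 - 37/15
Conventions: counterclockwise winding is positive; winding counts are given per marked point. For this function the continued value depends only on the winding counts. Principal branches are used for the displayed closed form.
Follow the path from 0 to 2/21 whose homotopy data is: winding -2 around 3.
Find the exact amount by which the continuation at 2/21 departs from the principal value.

The rational part is single-valued and drops out of the difference; each branch term changes only by its own monodromy.
(-2/13)*log(1 - β/(3)): each positive loop around 3 adds 2*pi*i to the log, so winding -2 contributes (-2/13)*(-2)*2*pi*i = (8/13)*pi*i.
Summing the contributions at β = 2/21 gives (8/13)*pi*i.

Continued minus principal equals (8/13)*pi*i.


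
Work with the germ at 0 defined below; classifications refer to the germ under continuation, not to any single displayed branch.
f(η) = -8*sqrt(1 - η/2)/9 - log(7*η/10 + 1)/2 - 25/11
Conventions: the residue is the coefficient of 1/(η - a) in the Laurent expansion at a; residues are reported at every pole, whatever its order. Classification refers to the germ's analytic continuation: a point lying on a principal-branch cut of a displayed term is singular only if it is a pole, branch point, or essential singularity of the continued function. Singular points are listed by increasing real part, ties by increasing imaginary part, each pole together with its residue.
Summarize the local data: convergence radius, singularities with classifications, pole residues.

Branch term (-8/9)*sqrt(1 - η/(2)): its argument vanishes at η = 2, a square-root branch point, modulus 2.
Branch term (-1/2)*log(1 - η/(-10/7)): its argument vanishes at η = -10/7, a logarithmic branch point, modulus 10/7.
The radius of convergence is the smallest modulus among the singular points: 10/7.
List the singular points by increasing real part (a conjugate pair: the negative imaginary part first).

Radius of convergence at 0: 10/7.
At -10/7: a logarithmic branch point.
At 2: an algebraic (square-root) branch point.


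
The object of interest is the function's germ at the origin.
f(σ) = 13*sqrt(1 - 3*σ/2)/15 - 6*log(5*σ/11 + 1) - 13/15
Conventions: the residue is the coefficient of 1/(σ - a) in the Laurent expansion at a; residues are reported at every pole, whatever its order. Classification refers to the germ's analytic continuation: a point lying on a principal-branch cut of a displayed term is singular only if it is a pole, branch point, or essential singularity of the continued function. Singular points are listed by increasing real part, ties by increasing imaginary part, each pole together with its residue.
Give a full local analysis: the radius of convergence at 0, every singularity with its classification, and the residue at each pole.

Radius of convergence at 0: 2/3.
At -11/5: a logarithmic branch point.
At 2/3: an algebraic (square-root) branch point.

Branch term (13/15)*sqrt(1 - σ/(2/3)): its argument vanishes at σ = 2/3, a square-root branch point, modulus 2/3.
Branch term (-6)*log(1 - σ/(-11/5)): its argument vanishes at σ = -11/5, a logarithmic branch point, modulus 11/5.
The radius of convergence is the smallest modulus among the singular points: 2/3.
List the singular points by increasing real part (a conjugate pair: the negative imaginary part first).


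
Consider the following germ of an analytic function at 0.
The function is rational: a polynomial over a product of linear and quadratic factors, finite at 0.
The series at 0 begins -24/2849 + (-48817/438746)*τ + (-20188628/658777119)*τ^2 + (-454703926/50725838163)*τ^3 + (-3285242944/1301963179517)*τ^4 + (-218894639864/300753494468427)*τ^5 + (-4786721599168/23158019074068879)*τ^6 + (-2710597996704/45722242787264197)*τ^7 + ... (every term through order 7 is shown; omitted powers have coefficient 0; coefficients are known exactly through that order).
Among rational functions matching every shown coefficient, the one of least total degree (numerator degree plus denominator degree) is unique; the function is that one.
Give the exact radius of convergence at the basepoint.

No rational of total degree below 4 reproduces all 8 coefficients; solving the [2/2] Pade equations on them gives f(τ) = (14*τ**2/39 + 17*τ/8 + 6/37)/((τ - 7/2)*(τ + 11/2)), whose expansion matches every shown term.
Denominator factor (τ - 7/2): pole of order 1 at 7/2, modulus 7/2.
Denominator factor (τ + 11/2): pole of order 1 at -11/2, modulus 11/2.
The radius of convergence is the smallest modulus among the singular points: 7/2.

The radius of convergence is 7/2.


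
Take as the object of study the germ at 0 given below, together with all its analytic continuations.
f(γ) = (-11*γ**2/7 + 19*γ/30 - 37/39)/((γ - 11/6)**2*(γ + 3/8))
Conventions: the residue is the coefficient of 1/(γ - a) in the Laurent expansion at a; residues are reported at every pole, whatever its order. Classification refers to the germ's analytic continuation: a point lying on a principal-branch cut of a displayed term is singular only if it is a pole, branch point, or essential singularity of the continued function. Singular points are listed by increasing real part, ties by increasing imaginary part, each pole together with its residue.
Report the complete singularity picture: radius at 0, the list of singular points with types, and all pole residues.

Denominator factor (γ - 11/6)^2: pole of order 2 at 11/6, modulus 11/6.
Denominator factor (γ + 3/8): pole of order 1 at -3/8, modulus 3/8.
The radius of convergence is the smallest modulus among the singular points: 3/8.
At the order-1 pole -3/8 set g(γ) = (γ - (-3/8))*f(γ) = (-11*γ**2/7 + 19*γ/30 - 37/39)/(γ - 11/6)**2.
Simple pole: residue = g(a) at a = -3/8, which is -368799/1278095.
At the order-2 pole 11/6 set g(γ) = (γ - (11/6))^2*f(γ) = (-11*γ**2/7 + 19*γ/30 - 37/39)/(γ + 3/8).
Order-2 pole: residue = g'(a); g'(11/6) = -1639636/1278095, so the residue is -1639636/1278095.
List the singular points by increasing real part (a conjugate pair: the negative imaginary part first).

Radius of convergence at 0: 3/8.
At -3/8: a pole of order 1; residue -368799/1278095.
At 11/6: a pole of order 2; residue -1639636/1278095.


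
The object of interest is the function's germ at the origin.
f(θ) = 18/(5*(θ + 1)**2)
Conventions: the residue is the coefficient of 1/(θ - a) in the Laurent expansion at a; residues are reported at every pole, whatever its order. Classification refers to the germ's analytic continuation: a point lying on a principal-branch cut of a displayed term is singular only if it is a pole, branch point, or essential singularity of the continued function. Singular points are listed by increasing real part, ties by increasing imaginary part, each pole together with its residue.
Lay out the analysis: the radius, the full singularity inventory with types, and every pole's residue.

Radius of convergence at 0: 1.
At -1: a pole of order 2; residue 0.

Denominator factor (θ + 1)^2: pole of order 2 at -1, modulus 1.
The radius of convergence is the smallest modulus among the singular points: 1.
At the order-2 pole -1 set g(θ) = (θ - (-1))^2*f(θ) = 18/5.
Order-2 pole: residue = g'(a); g'(-1) = 0, so the residue is 0.


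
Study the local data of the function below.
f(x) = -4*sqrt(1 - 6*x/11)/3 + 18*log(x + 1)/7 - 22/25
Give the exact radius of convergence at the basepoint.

Branch term (18/7)*log(1 - x/(-1)): its argument vanishes at x = -1, a logarithmic branch point, modulus 1.
Branch term (-4/3)*sqrt(1 - x/(11/6)): its argument vanishes at x = 11/6, a square-root branch point, modulus 11/6.
The radius of convergence is the smallest modulus among the singular points: 1.

The radius of convergence is 1.


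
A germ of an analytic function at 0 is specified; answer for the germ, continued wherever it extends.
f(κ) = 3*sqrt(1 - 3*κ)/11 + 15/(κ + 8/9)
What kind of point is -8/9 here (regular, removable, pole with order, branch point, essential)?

The point is a pole of order 1.

The denominator factor κ + 8/9 vanishes at -8/9 and appears to the power 1; the numerator there equals 15, nonzero, and no other factor vanishes.
The branch terms are analytic at this point.
Hence a pole whose order is the multiplicity, 1.


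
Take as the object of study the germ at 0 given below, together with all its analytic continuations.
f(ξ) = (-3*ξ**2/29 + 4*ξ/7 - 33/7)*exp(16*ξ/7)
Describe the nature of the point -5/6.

There is no denominator, hence no pole anywhere.
The factor exp(16*ξ/7) is entire.
So the germ continues analytically to -5/6.

The point is a regular point.


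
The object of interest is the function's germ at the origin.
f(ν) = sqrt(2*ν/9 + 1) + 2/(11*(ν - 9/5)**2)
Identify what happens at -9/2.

The term (1)*sqrt(1 - ν/(-9/2)) has argument 1 - -9/2/(-9/2) = 0 at -9/2: a square-root (algebraic, two-sheeted) branch point; the remaining terms are analytic or single-valued there.

The point is an algebraic (square-root) branch point.


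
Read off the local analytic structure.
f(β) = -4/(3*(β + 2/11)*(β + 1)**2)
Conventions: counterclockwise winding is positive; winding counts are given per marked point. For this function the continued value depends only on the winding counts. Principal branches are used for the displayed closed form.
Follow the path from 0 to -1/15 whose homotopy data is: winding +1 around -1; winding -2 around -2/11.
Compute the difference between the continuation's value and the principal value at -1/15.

The function is rational, hence single-valued: continuing it around any pole returns the same value, so the difference is 0.

Continued minus principal equals 0.


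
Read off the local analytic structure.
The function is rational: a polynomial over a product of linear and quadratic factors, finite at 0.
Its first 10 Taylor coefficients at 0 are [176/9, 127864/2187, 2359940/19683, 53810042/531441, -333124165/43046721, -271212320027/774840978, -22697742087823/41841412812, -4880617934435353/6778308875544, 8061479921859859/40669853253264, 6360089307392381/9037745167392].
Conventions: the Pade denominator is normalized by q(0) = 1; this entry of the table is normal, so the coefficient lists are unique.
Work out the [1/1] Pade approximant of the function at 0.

Taylor coefficients needed (read off): a_0 = 176/9, a_1 = 127864/2187, a_2 = 2359940/19683.
Write the denominator as Q(h) = 1 + q1*h. Requiring Q*f - P = O(h^3) with deg P <= 1 kills the coefficients of h^2..h^2 in Q*f:
  h^2: a_2 + q1*a_1 = 0, i.e. 2359940/19683 + (127864/2187)*q1 = 0.
Solving this linear system: q1 = -53635/26154.
The numerator is Q*f truncated at degree 1: P0 = a_0 = 176/9; P1 = a_1 + q1*a_0 = 58349632/3177711.

The Pade approximant has numerator coefficients [176/9, 58349632/3177711]; denominator coefficients [1, -53635/26154].


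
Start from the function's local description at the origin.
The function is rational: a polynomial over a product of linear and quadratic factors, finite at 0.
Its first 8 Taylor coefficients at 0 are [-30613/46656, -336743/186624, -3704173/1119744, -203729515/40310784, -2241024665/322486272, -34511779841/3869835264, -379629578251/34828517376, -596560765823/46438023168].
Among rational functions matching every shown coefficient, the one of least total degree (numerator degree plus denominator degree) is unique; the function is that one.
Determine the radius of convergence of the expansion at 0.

The radius of convergence is 12/11.

No rational of total degree below 3 reproduces all 8 coefficients; solving the [0/3] Pade equations on them gives f(x) = 23/(27*(x - 12/11)**3), whose expansion matches every shown term.
Denominator factor (x - 12/11)^3: pole of order 3 at 12/11, modulus 12/11.
The radius of convergence is the smallest modulus among the singular points: 12/11.


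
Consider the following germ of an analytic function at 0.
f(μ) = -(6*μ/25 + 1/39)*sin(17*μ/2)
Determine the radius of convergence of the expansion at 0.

The radius of convergence is infinite.

The factor -sin(17*μ/2) is entire and contributes no finite singular point.
The polynomial part has no poles.
No finite singular points: the Taylor series at 0 converges everywhere.


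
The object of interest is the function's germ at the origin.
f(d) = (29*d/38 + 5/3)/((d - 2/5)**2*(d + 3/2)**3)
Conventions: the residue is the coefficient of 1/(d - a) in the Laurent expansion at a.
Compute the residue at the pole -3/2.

At the order-3 pole -3/2 set g(d) = (d - (-3/2))^3*f(d) = (29*d/38 + 5/3)/(d - 2/5)**2.
Order-3 pole: residue = g''(a)/2; g''(-3/2) = 1697000/2476099, so the residue is 848500/2476099.

The residue is 848500/2476099.


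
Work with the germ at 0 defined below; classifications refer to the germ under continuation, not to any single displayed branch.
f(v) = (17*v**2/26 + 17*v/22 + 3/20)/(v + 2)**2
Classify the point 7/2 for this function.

Denominator factors: v + 2 = 11/2 at v = 7/2 — none vanishes.
So the germ continues analytically to 7/2.

The point is a regular point.


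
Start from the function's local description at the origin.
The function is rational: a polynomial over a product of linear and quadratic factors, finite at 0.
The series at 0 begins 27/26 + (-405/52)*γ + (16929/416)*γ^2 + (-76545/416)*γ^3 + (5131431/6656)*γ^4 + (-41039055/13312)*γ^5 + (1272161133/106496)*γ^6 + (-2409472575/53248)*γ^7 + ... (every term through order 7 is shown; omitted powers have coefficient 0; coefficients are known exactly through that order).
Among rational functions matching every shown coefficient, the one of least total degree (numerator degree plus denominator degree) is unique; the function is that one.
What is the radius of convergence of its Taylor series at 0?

No rational of total degree below 4 reproduces all 8 coefficients; solving the [0/4] Pade equations on them gives f(γ) = 6/(13*(γ**2 + 5*γ/2 + 2/3)**2), whose expansion matches every shown term.
Denominator factor (γ**2 + 5*γ/2 + 2/3)^2: discriminant 43/12, real irrational roots -5/4 + (1/12)*sqrt(129) and -5/4 - (1/12)*sqrt(129); poles of order 2, moduli 5/4 - (1/12)*sqrt(129) and 5/4 + (1/12)*sqrt(129).
The radius of convergence is the smallest modulus among the singular points: 5/4 - (1/12)*sqrt(129).

The radius of convergence is 5/4 - (1/12)*sqrt(129).


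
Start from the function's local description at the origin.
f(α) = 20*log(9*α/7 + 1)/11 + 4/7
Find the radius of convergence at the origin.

The radius of convergence is 7/9.

Branch term (20/11)*log(1 - α/(-7/9)): its argument vanishes at α = -7/9, a logarithmic branch point, modulus 7/9.
The radius of convergence is the smallest modulus among the singular points: 7/9.


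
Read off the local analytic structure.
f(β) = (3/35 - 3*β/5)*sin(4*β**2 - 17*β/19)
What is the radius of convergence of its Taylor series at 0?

The factor sin(4*β**2 - 17*β/19) is entire and contributes no finite singular point.
The polynomial part has no poles.
No finite singular points: the Taylor series at 0 converges everywhere.

The radius of convergence is infinite.


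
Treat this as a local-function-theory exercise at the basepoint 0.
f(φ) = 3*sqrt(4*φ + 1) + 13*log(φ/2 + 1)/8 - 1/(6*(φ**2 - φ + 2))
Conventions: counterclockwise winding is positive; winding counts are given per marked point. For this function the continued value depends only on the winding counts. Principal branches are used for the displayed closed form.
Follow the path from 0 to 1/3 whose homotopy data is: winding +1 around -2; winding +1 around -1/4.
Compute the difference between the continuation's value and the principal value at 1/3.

The rational part is single-valued and drops out of the difference; each branch term changes only by its own monodromy.
(3)*sqrt(1 - φ/(-1/4)): winding +1 is odd, the square root flips sign, contributing -2*(3)*sqrt(1 - (1/3)/(-1/4)) = -2*(3)*sqrt(7/3) = -(2)*sqrt(21).
(13/8)*log(1 - φ/(-2)): each positive loop around -2 adds 2*pi*i to the log, so winding +1 contributes (13/8)*(1)*2*pi*i = (13/4)*pi*i.
Summing the contributions at φ = 1/3 gives (-(2)*sqrt(21)) + ((13/4)*pi)*i.

Continued minus principal equals (-(2)*sqrt(21)) + ((13/4)*pi)*i.


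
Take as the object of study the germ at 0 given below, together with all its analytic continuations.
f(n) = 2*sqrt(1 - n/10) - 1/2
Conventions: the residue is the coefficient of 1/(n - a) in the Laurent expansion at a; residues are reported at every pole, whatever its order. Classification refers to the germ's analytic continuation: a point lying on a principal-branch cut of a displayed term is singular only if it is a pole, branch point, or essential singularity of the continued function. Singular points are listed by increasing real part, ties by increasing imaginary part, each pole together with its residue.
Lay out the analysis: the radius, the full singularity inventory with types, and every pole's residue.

Branch term (2)*sqrt(1 - n/(10)): its argument vanishes at n = 10, a square-root branch point, modulus 10.
The radius of convergence is the smallest modulus among the singular points: 10.

Radius of convergence at 0: 10.
At 10: an algebraic (square-root) branch point.


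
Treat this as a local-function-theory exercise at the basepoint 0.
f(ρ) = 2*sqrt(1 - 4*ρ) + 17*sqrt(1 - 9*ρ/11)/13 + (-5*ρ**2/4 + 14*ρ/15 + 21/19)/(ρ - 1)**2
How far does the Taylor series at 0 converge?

Denominator factor (ρ - 1)^2: pole of order 2 at 1, modulus 1.
Branch term (17/13)*sqrt(1 - ρ/(11/9)): its argument vanishes at ρ = 11/9, a square-root branch point, modulus 11/9.
Branch term (2)*sqrt(1 - ρ/(1/4)): its argument vanishes at ρ = 1/4, a square-root branch point, modulus 1/4.
The radius of convergence is the smallest modulus among the singular points: 1/4.

The radius of convergence is 1/4.


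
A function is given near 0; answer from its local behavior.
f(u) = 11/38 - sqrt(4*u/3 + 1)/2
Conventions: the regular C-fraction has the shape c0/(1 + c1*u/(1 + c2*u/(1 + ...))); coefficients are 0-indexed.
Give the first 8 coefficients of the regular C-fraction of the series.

The regular C-fraction coefficients are [-4/19, -19/12, 23/12, 4/69, 14/23, 23/126, 61/126, 14/61].

Taylor coefficients (expand at 0): a_0 = -4/19, a_1 = -1/3, a_2 = 1/9, a_3 = -2/27, a_4 = 5/81, a_5 = -14/243, a_6 = 14/243, a_7 = -44/729.
c0 = a_0 = -4/19. Peel one level at a time: if S = 1 + c*u/S' with S'(0) = 1, then c is the u-coefficient of S and S' = c*u/(S - 1).
S_1 = c0/f = 1 + (-19/12)*u + (437/144)*u^2 + ...; c1 = -19/12.
S_2 = c1*u/(S_1 - 1) = 1 + (23/12)*u + (-1/9)*u^2 + ...; c2 = 23/12.
S_3 = c2*u/(S_2 - 1) = 1 + (4/69)*u + (-56/1587)*u^2 + ...; c3 = 4/69.
S_4 = c3*u/(S_3 - 1) = 1 + (14/23)*u + (-1/9)*u^2 + ...; c4 = 14/23.
S_5 = c4*u/(S_4 - 1) = 1 + (23/126)*u + (-1403/15876)*u^2 + ...; c5 = 23/126.
S_6 = c5*u/(S_5 - 1) = 1 + (61/126)*u + (-1/9)*u^2 + ...; c6 = 61/126.
S_7 = c6*u/(S_6 - 1) = 1 + (14/61)*u + ...; c7 = 14/61.


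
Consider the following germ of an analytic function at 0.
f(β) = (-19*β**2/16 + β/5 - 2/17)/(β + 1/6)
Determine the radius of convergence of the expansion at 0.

The radius of convergence is 1/6.

Denominator factor (β + 1/6): pole of order 1 at -1/6, modulus 1/6.
The radius of convergence is the smallest modulus among the singular points: 1/6.


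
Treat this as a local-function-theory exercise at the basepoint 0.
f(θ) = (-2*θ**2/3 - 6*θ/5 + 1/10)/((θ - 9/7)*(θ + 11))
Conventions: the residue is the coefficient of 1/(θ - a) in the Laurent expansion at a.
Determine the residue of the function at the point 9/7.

The residue is -29/140.

At the order-1 pole 9/7 set g(θ) = (θ - (9/7))*f(θ) = (-2*θ**2/3 - 6*θ/5 + 1/10)/(θ + 11).
Simple pole: residue = g(a) at a = 9/7, which is -29/140.


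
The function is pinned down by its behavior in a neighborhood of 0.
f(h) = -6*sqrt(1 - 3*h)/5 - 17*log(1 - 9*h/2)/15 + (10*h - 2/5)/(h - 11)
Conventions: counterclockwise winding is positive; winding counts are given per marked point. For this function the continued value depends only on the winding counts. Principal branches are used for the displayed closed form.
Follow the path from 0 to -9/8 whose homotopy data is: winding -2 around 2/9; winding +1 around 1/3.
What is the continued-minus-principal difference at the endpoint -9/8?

The rational part is single-valued and drops out of the difference; each branch term changes only by its own monodromy.
(-17/15)*log(1 - h/(2/9)): each positive loop around 2/9 adds 2*pi*i to the log, so winding -2 contributes (-17/15)*(-2)*2*pi*i = (68/15)*pi*i.
(-6/5)*sqrt(1 - h/(1/3)): winding +1 is odd, the square root flips sign, contributing -2*(-6/5)*sqrt(1 - (-9/8)/(1/3)) = -2*(-6/5)*sqrt(35/8) = (3/5)*sqrt(70).
Summing the contributions at h = -9/8 gives ((3/5)*sqrt(70)) + ((68/15)*pi)*i.

Continued minus principal equals ((3/5)*sqrt(70)) + ((68/15)*pi)*i.


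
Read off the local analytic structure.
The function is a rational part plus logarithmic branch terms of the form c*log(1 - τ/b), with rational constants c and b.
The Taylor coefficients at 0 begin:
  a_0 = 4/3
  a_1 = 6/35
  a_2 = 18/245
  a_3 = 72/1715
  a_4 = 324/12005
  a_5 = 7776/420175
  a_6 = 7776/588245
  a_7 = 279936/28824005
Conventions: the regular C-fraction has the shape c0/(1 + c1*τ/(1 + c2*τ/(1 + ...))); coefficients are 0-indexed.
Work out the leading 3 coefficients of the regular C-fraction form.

The regular C-fraction coefficients are [4/3, -9/70, -3/10].

Taylor coefficients (read off): a_0 = 4/3, a_1 = 6/35, a_2 = 18/245.
c0 = a_0 = 4/3. Peel one level at a time: if S = 1 + c*τ/S' with S'(0) = 1, then c is the τ-coefficient of S and S' = c*τ/(S - 1).
S_1 = c0/f = 1 + (-9/70)*τ + (-27/700)*τ^2 + ...; c1 = -9/70.
S_2 = c1*τ/(S_1 - 1) = 1 + (-3/10)*τ + ...; c2 = -3/10.


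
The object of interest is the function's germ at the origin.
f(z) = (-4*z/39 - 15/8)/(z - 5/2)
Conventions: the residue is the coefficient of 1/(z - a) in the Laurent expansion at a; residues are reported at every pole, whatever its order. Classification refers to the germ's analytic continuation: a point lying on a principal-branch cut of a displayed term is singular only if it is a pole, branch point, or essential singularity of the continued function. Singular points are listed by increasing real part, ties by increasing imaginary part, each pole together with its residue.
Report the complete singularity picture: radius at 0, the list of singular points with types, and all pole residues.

Denominator factor (z - 5/2): pole of order 1 at 5/2, modulus 5/2.
The radius of convergence is the smallest modulus among the singular points: 5/2.
At the order-1 pole 5/2 set g(z) = (z - (5/2))*f(z) = -4*z/39 - 15/8.
Simple pole: residue = g(a) at a = 5/2, which is -665/312.

Radius of convergence at 0: 5/2.
At 5/2: a pole of order 1; residue -665/312.


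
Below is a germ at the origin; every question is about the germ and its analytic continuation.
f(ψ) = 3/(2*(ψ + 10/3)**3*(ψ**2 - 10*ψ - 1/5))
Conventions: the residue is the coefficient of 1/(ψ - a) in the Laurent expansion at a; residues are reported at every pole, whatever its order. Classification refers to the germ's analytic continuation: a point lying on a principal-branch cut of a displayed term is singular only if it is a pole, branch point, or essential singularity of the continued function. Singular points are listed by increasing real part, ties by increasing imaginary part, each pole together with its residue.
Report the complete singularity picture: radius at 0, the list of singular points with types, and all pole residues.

Radius of convergence at 0: -5 + (3/5)*sqrt(70).
At -10/3: a pole of order 3; residue 63842175/15784970542.
At 5 - (3/5)*sqrt(70): a pole of order 1; residue -63842175/31569941084 - (110143125/441979175176)*sqrt(70).
At 5 + (3/5)*sqrt(70): a pole of order 1; residue -63842175/31569941084 + (110143125/441979175176)*sqrt(70).


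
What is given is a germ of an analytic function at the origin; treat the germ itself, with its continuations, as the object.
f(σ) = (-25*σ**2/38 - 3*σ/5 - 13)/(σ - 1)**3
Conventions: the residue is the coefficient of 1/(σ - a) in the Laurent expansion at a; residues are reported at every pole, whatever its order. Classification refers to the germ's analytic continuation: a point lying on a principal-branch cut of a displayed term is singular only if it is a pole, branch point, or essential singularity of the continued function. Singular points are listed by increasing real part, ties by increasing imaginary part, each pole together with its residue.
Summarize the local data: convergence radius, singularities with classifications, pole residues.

Radius of convergence at 0: 1.
At 1: a pole of order 3; residue -25/38.

Denominator factor (σ - 1)^3: pole of order 3 at 1, modulus 1.
The radius of convergence is the smallest modulus among the singular points: 1.
At the order-3 pole 1 set g(σ) = (σ - (1))^3*f(σ) = -25*σ**2/38 - 3*σ/5 - 13.
Order-3 pole: residue = g''(a)/2; g''(1) = -25/19, so the residue is -25/38.


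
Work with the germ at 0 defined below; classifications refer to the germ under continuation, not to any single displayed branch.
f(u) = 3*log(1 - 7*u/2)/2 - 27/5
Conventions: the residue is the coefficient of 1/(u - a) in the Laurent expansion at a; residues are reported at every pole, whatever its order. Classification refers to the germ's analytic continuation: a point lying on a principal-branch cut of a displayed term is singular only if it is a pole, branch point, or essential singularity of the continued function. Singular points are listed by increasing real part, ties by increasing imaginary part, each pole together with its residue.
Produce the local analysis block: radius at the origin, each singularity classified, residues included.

Radius of convergence at 0: 2/7.
At 2/7: a logarithmic branch point.

Branch term (3/2)*log(1 - u/(2/7)): its argument vanishes at u = 2/7, a logarithmic branch point, modulus 2/7.
The radius of convergence is the smallest modulus among the singular points: 2/7.


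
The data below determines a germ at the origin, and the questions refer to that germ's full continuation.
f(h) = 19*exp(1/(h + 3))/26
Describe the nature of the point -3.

The point is an essential singularity.

The exponent 1/(h - (-3)) has a pole at -3, so exp(1/(h - (-3))) takes every nonzero value near it: an essential singularity (not a pole of any order).


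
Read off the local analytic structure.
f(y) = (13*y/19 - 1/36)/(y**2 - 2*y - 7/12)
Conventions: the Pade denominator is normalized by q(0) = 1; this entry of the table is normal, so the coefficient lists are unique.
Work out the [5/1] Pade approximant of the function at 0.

Taylor coefficients needed (expand at 0): a_0 = 1/21, a_1 = -1244/931, a_2 = 30388/6517, a_3 = -833808/45619, a_4 = 22563984/319333, a_5 = -611575488/2235331, a_6 = 16573186368/15647317.
Write the denominator as Q(y) = 1 + q1*y. Requiring Q*f - P = O(y^7) with deg P <= 5 kills the coefficients of y^6..y^6 in Q*f:
  y^6: a_6 + q1*a_5 = 0, i.e. 16573186368/15647317 + (-611575488/2235331)*q1 = 0.
Solving this linear system: q1 = 28772893/7432341.
The numerator is Q*f truncated at degree 5: P0 = a_0 = 1/21; P1 = a_1 + q1*a_0 = -69710501/60520491; P2 = a_2 + q1*a_1 = -10287536/20173497; P3 = a_3 + q1*a_2 = -4563020/20173497; P4 = a_4 + q1*a_3 = -663712/6724499; P5 = a_5 + q1*a_4 = -331856/6724499.

The Pade approximant has numerator coefficients [1/21, -69710501/60520491, -10287536/20173497, -4563020/20173497, -663712/6724499, -331856/6724499]; denominator coefficients [1, 28772893/7432341].


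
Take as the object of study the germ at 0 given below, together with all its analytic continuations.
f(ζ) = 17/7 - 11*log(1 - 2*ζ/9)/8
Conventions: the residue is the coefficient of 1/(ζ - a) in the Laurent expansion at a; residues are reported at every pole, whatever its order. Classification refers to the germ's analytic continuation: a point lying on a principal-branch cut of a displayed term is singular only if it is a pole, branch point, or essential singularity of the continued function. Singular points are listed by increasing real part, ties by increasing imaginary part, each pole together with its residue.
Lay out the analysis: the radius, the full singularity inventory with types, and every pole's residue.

Branch term (-11/8)*log(1 - ζ/(9/2)): its argument vanishes at ζ = 9/2, a logarithmic branch point, modulus 9/2.
The radius of convergence is the smallest modulus among the singular points: 9/2.

Radius of convergence at 0: 9/2.
At 9/2: a logarithmic branch point.
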